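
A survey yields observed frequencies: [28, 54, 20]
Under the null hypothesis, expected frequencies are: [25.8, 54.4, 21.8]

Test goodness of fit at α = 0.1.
Chi-square goodness of fit test:
H₀: observed counts match expected distribution
H₁: observed counts differ from expected distribution
df = k - 1 = 2
χ² = Σ(O - E)²/E
   = (28 - 25.8)²/25.8 + (54 - 54.4)²/54.4 + (20 - 21.8)²/21.8
   = 0.188 + 0.003 + 0.149
   = 0.34
p-value = 0.8440

Since p-value > α = 0.1, we fail to reject H₀.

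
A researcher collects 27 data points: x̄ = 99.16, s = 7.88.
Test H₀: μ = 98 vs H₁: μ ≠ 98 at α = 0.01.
One-sample t-test:
H₀: μ = 98
H₁: μ ≠ 98
df = n - 1 = 26
t = (x̄ - μ₀) / (s/√n) = (99.16 - 98) / (7.88/√27) = 0.765
p-value = 0.4512

Since p-value > α = 0.01, we fail to reject H₀.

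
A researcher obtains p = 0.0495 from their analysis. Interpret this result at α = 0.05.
Since p = 0.0495 < α = 0.05, reject H₀.
There is sufficient evidence to reject the null hypothesis; the result is statistically significant at the 0.05 level.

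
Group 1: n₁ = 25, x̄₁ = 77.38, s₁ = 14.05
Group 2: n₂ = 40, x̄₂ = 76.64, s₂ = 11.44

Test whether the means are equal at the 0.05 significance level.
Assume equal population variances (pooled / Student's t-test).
Student's two-sample t-test (equal variances):
H₀: μ₁ = μ₂
H₁: μ₁ ≠ μ₂
df = n₁ + n₂ - 2 = 63
Pooled variance s_p² = [(n₁-1)s₁² + (n₂-1)s₂²] / (n₁ + n₂ - 2) = [(24)(14.05²) + (39)(11.44²)] / 63 = 156.2179
SE = √(s_p²(1/n₁ + 1/n₂)) = √(156.2179 × (1/25 + 1/40)) = 3.1866
t = (x̄₁ - x̄₂) / SE = (77.38 - 76.64) / 3.1866 = 0.74 / 3.1866 = 0.232
p-value = 0.8171

Since p-value > α = 0.05, we fail to reject H₀.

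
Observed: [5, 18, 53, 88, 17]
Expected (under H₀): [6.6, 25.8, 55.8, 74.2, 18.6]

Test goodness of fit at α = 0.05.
Chi-square goodness of fit test:
H₀: observed counts match expected distribution
H₁: observed counts differ from expected distribution
df = k - 1 = 4
χ² = Σ(O - E)²/E
   = (5 - 6.6)²/6.6 + (18 - 25.8)²/25.8 + (53 - 55.8)²/55.8 + (88 - 74.2)²/74.2 + (17 - 18.6)²/18.6
   = 0.388 + 2.358 + 0.141 + 2.567 + 0.138
   = 5.59
p-value = 0.2319

Since p-value > α = 0.05, we fail to reject H₀.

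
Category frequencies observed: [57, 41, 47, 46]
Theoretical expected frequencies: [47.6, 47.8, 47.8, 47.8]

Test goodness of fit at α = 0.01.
Chi-square goodness of fit test:
H₀: observed counts match expected distribution
H₁: observed counts differ from expected distribution
df = k - 1 = 3
χ² = Σ(O - E)²/E
   = (57 - 47.6)²/47.6 + (41 - 47.8)²/47.8 + (47 - 47.8)²/47.8 + (46 - 47.8)²/47.8
   = 1.856 + 0.967 + 0.013 + 0.068
   = 2.90
p-value = 0.4065

Since p-value > α = 0.01, we fail to reject H₀.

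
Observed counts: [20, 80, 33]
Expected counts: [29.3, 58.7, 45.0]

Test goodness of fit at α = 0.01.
Chi-square goodness of fit test:
H₀: observed counts match expected distribution
H₁: observed counts differ from expected distribution
df = k - 1 = 2
χ² = Σ(O - E)²/E
   = (20 - 29.3)²/29.3 + (80 - 58.7)²/58.7 + (33 - 45.0)²/45.0
   = 2.952 + 7.729 + 3.200
   = 13.88
p-value = 0.0010

Since p-value < α = 0.01, we reject H₀.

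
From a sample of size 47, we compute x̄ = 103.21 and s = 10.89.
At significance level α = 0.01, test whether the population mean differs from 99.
One-sample t-test:
H₀: μ = 99
H₁: μ ≠ 99
df = n - 1 = 46
t = (x̄ - μ₀) / (s/√n) = (103.21 - 99) / (10.89/√47) = 2.650
p-value = 0.0110

Since p-value > α = 0.01, we fail to reject H₀.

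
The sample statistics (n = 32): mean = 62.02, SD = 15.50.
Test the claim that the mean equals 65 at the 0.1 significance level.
One-sample t-test:
H₀: μ = 65
H₁: μ ≠ 65
df = n - 1 = 31
t = (x̄ - μ₀) / (s/√n) = (62.02 - 65) / (15.50/√32) = -1.088
p-value = 0.2852

Since p-value > α = 0.1, we fail to reject H₀.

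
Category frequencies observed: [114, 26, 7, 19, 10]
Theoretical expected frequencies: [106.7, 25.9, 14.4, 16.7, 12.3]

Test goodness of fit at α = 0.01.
Chi-square goodness of fit test:
H₀: observed counts match expected distribution
H₁: observed counts differ from expected distribution
df = k - 1 = 4
χ² = Σ(O - E)²/E
   = (114 - 106.7)²/106.7 + (26 - 25.9)²/25.9 + (7 - 14.4)²/14.4 + (19 - 16.7)²/16.7 + (10 - 12.3)²/12.3
   = 0.499 + 0.000 + 3.803 + 0.317 + 0.430
   = 5.05
p-value = 0.2823

Since p-value > α = 0.01, we fail to reject H₀.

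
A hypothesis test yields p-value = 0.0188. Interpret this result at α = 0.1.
Since p = 0.0188 < α = 0.1, reject H₀.
There is sufficient evidence to reject the null hypothesis; the result is statistically significant at the 0.1 level.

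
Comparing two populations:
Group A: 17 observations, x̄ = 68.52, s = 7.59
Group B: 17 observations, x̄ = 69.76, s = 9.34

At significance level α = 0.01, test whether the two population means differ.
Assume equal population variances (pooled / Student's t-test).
Student's two-sample t-test (equal variances):
H₀: μ₁ = μ₂
H₁: μ₁ ≠ μ₂
df = n₁ + n₂ - 2 = 32
Pooled variance s_p² = [(n₁-1)s₁² + (n₂-1)s₂²] / (n₁ + n₂ - 2) = [(16)(7.59²) + (16)(9.34²)] / 32 = 72.4218
SE = √(s_p²(1/n₁ + 1/n₂)) = √(72.4218 × (1/17 + 1/17)) = 2.9189
t = (x̄₁ - x̄₂) / SE = (68.52 - 69.76) / 2.9189 = -1.24 / 2.9189 = -0.425
p-value = 0.6738

Since p-value > α = 0.01, we fail to reject H₀.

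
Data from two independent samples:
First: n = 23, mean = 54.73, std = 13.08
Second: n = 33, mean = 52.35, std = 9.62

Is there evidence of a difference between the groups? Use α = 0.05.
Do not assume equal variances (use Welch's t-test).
Welch's two-sample t-test:
H₀: μ₁ = μ₂
H₁: μ₁ ≠ μ₂
s₁²/n₁ = 13.08²/23 = 7.4385,  s₂²/n₂ = 9.62²/33 = 2.8044
SE = √(s₁²/n₁ + s₂²/n₂) = √(7.4385 + 2.8044) = 3.2005
df (Welch-Satterthwaite) = (s₁²/n₁ + s₂²/n₂)² / [(s₁²/n₁)²/(n₁-1) + (s₂²/n₂)²/(n₂-1)] ≈ 38.00
t = (x̄₁ - x̄₂) / SE = (54.73 - 52.35) / 3.2005 = 2.38 / 3.2005 = 0.744
p-value = 0.4617

Since p-value > α = 0.05, we fail to reject H₀.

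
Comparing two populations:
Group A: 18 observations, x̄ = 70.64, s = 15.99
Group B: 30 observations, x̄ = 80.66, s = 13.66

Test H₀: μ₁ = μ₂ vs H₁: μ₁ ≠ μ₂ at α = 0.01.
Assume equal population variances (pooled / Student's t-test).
Student's two-sample t-test (equal variances):
H₀: μ₁ = μ₂
H₁: μ₁ ≠ μ₂
df = n₁ + n₂ - 2 = 46
Pooled variance s_p² = [(n₁-1)s₁² + (n₂-1)s₂²] / (n₁ + n₂ - 2) = [(17)(15.99²) + (29)(13.66²)] / 46 = 212.1268
SE = √(s_p²(1/n₁ + 1/n₂)) = √(212.1268 × (1/18 + 1/30)) = 4.3423
t = (x̄₁ - x̄₂) / SE = (70.64 - 80.66) / 4.3423 = -10.02 / 4.3423 = -2.308
p-value = 0.0256

Since p-value > α = 0.01, we fail to reject H₀.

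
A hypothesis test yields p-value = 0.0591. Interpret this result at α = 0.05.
Since p = 0.0591 > α = 0.05, fail to reject H₀.
There is insufficient evidence to reject the null hypothesis; the result is not statistically significant at the 0.05 level.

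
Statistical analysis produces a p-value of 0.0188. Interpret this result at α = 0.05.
Since p = 0.0188 < α = 0.05, reject H₀.
There is sufficient evidence to reject the null hypothesis; the result is statistically significant at the 0.05 level.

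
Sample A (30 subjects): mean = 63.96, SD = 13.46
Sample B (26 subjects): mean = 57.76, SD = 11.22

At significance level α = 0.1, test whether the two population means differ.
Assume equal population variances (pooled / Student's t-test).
Student's two-sample t-test (equal variances):
H₀: μ₁ = μ₂
H₁: μ₁ ≠ μ₂
df = n₁ + n₂ - 2 = 54
Pooled variance s_p² = [(n₁-1)s₁² + (n₂-1)s₂²] / (n₁ + n₂ - 2) = [(29)(13.46²) + (25)(11.22²)] / 54 = 155.5775
SE = √(s_p²(1/n₁ + 1/n₂)) = √(155.5775 × (1/30 + 1/26)) = 3.3421
t = (x̄₁ - x̄₂) / SE = (63.96 - 57.76) / 3.3421 = 6.20 / 3.3421 = 1.855
p-value = 0.0690

Since p-value < α = 0.1, we reject H₀.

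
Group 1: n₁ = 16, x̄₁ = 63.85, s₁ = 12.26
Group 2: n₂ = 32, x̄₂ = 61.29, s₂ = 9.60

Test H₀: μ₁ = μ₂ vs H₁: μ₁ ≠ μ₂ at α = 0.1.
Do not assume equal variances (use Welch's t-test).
Welch's two-sample t-test:
H₀: μ₁ = μ₂
H₁: μ₁ ≠ μ₂
s₁²/n₁ = 12.26²/16 = 9.3942,  s₂²/n₂ = 9.60²/32 = 2.8800
SE = √(s₁²/n₁ + s₂²/n₂) = √(9.3942 + 2.8800) = 3.5035
df (Welch-Satterthwaite) = (s₁²/n₁ + s₂²/n₂)² / [(s₁²/n₁)²/(n₁-1) + (s₂²/n₂)²/(n₂-1)] ≈ 24.49
t = (x̄₁ - x̄₂) / SE = (63.85 - 61.29) / 3.5035 = 2.56 / 3.5035 = 0.731
p-value = 0.4719

Since p-value > α = 0.1, we fail to reject H₀.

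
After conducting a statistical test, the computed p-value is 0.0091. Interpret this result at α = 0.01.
Since p = 0.0091 < α = 0.01, reject H₀.
There is sufficient evidence to reject the null hypothesis; the result is statistically significant at the 0.01 level.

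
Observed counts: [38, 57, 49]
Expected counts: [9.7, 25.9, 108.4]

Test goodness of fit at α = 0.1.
Chi-square goodness of fit test:
H₀: observed counts match expected distribution
H₁: observed counts differ from expected distribution
df = k - 1 = 2
χ² = Σ(O - E)²/E
   = (38 - 9.7)²/9.7 + (57 - 25.9)²/25.9 + (49 - 108.4)²/108.4
   = 82.566 + 37.344 + 32.549
   = 152.46
p-value < 0.0001

Since p-value < α = 0.1, we reject H₀.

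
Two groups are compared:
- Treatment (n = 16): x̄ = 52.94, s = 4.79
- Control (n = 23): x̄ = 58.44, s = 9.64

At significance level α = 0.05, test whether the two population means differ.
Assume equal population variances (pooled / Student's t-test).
Student's two-sample t-test (equal variances):
H₀: μ₁ = μ₂
H₁: μ₁ ≠ μ₂
df = n₁ + n₂ - 2 = 37
Pooled variance s_p² = [(n₁-1)s₁² + (n₂-1)s₂²] / (n₁ + n₂ - 2) = [(15)(4.79²) + (22)(9.64²)] / 37 = 64.5571
SE = √(s_p²(1/n₁ + 1/n₂)) = √(64.5571 × (1/16 + 1/23)) = 2.6157
t = (x̄₁ - x̄₂) / SE = (52.94 - 58.44) / 2.6157 = -5.50 / 2.6157 = -2.103
p-value = 0.0424

Since p-value < α = 0.05, we reject H₀.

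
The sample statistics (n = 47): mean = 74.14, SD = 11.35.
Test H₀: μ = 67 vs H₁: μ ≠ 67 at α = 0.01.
One-sample t-test:
H₀: μ = 67
H₁: μ ≠ 67
df = n - 1 = 46
t = (x̄ - μ₀) / (s/√n) = (74.14 - 67) / (11.35/√47) = 4.313
p-value = 0.0001

Since p-value < α = 0.01, we reject H₀.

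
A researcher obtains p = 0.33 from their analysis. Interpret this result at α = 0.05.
Since p = 0.33 > α = 0.05, fail to reject H₀.
There is insufficient evidence to reject the null hypothesis; the result is not statistically significant at the 0.05 level.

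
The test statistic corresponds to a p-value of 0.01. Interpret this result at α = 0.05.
Since p = 0.01 < α = 0.05, reject H₀.
There is sufficient evidence to reject the null hypothesis; the result is statistically significant at the 0.05 level.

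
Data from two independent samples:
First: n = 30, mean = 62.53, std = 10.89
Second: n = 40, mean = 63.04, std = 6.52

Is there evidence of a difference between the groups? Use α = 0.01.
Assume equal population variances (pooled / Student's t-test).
Student's two-sample t-test (equal variances):
H₀: μ₁ = μ₂
H₁: μ₁ ≠ μ₂
df = n₁ + n₂ - 2 = 68
Pooled variance s_p² = [(n₁-1)s₁² + (n₂-1)s₂²] / (n₁ + n₂ - 2) = [(29)(10.89²) + (39)(6.52²)] / 68 = 74.9570
SE = √(s_p²(1/n₁ + 1/n₂)) = √(74.9570 × (1/30 + 1/40)) = 2.0911
t = (x̄₁ - x̄₂) / SE = (62.53 - 63.04) / 2.0911 = -0.51 / 2.0911 = -0.244
p-value = 0.8080

Since p-value > α = 0.01, we fail to reject H₀.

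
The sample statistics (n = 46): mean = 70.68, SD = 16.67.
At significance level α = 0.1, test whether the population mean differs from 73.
One-sample t-test:
H₀: μ = 73
H₁: μ ≠ 73
df = n - 1 = 45
t = (x̄ - μ₀) / (s/√n) = (70.68 - 73) / (16.67/√46) = -0.944
p-value = 0.3503

Since p-value > α = 0.1, we fail to reject H₀.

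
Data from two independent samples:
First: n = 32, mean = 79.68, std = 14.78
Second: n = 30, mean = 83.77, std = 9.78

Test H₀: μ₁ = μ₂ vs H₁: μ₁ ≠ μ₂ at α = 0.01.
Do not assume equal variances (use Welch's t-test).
Welch's two-sample t-test:
H₀: μ₁ = μ₂
H₁: μ₁ ≠ μ₂
s₁²/n₁ = 14.78²/32 = 6.8265,  s₂²/n₂ = 9.78²/30 = 3.1883
SE = √(s₁²/n₁ + s₂²/n₂) = √(6.8265 + 3.1883) = 3.1646
df (Welch-Satterthwaite) = (s₁²/n₁ + s₂²/n₂)² / [(s₁²/n₁)²/(n₁-1) + (s₂²/n₂)²/(n₂-1)] ≈ 54.10
t = (x̄₁ - x̄₂) / SE = (79.68 - 83.77) / 3.1646 = -4.09 / 3.1646 = -1.292
p-value = 0.2017

Since p-value > α = 0.01, we fail to reject H₀.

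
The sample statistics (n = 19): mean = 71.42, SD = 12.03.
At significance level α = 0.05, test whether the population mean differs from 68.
One-sample t-test:
H₀: μ = 68
H₁: μ ≠ 68
df = n - 1 = 18
t = (x̄ - μ₀) / (s/√n) = (71.42 - 68) / (12.03/√19) = 1.239
p-value = 0.2312

Since p-value > α = 0.05, we fail to reject H₀.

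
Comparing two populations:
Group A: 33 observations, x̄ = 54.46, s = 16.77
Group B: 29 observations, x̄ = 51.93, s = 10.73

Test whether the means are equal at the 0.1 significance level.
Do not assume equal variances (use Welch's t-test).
Welch's two-sample t-test:
H₀: μ₁ = μ₂
H₁: μ₁ ≠ μ₂
s₁²/n₁ = 16.77²/33 = 8.5222,  s₂²/n₂ = 10.73²/29 = 3.9701
SE = √(s₁²/n₁ + s₂²/n₂) = √(8.5222 + 3.9701) = 3.5344
df (Welch-Satterthwaite) = (s₁²/n₁ + s₂²/n₂)² / [(s₁²/n₁)²/(n₁-1) + (s₂²/n₂)²/(n₂-1)] ≈ 55.09
t = (x̄₁ - x̄₂) / SE = (54.46 - 51.93) / 3.5344 = 2.53 / 3.5344 = 0.716
p-value = 0.4771

Since p-value > α = 0.1, we fail to reject H₀.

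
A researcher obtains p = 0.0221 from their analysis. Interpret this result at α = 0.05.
Since p = 0.0221 < α = 0.05, reject H₀.
There is sufficient evidence to reject the null hypothesis; the result is statistically significant at the 0.05 level.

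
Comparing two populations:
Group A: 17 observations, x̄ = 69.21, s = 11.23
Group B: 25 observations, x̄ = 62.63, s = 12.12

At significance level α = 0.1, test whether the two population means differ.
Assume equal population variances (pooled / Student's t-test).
Student's two-sample t-test (equal variances):
H₀: μ₁ = μ₂
H₁: μ₁ ≠ μ₂
df = n₁ + n₂ - 2 = 40
Pooled variance s_p² = [(n₁-1)s₁² + (n₂-1)s₂²] / (n₁ + n₂ - 2) = [(16)(11.23²) + (24)(12.12²)] / 40 = 138.5818
SE = √(s_p²(1/n₁ + 1/n₂)) = √(138.5818 × (1/17 + 1/25)) = 3.7007
t = (x̄₁ - x̄₂) / SE = (69.21 - 62.63) / 3.7007 = 6.58 / 3.7007 = 1.778
p-value = 0.0830

Since p-value < α = 0.1, we reject H₀.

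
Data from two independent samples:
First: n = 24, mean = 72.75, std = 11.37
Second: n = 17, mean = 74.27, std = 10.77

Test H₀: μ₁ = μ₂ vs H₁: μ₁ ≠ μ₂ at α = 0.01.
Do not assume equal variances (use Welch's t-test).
Welch's two-sample t-test:
H₀: μ₁ = μ₂
H₁: μ₁ ≠ μ₂
s₁²/n₁ = 11.37²/24 = 5.3865,  s₂²/n₂ = 10.77²/17 = 6.8231
SE = √(s₁²/n₁ + s₂²/n₂) = √(5.3865 + 6.8231) = 3.4942
df (Welch-Satterthwaite) = (s₁²/n₁ + s₂²/n₂)² / [(s₁²/n₁)²/(n₁-1) + (s₂²/n₂)²/(n₂-1)] ≈ 35.74
t = (x̄₁ - x̄₂) / SE = (72.75 - 74.27) / 3.4942 = -1.52 / 3.4942 = -0.435
p-value = 0.6662

Since p-value > α = 0.01, we fail to reject H₀.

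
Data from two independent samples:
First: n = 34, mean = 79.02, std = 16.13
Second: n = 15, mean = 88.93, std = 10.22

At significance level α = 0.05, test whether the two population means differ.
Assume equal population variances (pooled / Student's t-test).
Student's two-sample t-test (equal variances):
H₀: μ₁ = μ₂
H₁: μ₁ ≠ μ₂
df = n₁ + n₂ - 2 = 47
Pooled variance s_p² = [(n₁-1)s₁² + (n₂-1)s₂²] / (n₁ + n₂ - 2) = [(33)(16.13²) + (14)(10.22²)] / 47 = 213.7897
SE = √(s_p²(1/n₁ + 1/n₂)) = √(213.7897 × (1/34 + 1/15)) = 4.5322
t = (x̄₁ - x̄₂) / SE = (79.02 - 88.93) / 4.5322 = -9.91 / 4.5322 = -2.187
p-value = 0.0338

Since p-value < α = 0.05, we reject H₀.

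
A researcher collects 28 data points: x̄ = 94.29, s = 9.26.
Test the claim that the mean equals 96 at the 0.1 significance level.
One-sample t-test:
H₀: μ = 96
H₁: μ ≠ 96
df = n - 1 = 27
t = (x̄ - μ₀) / (s/√n) = (94.29 - 96) / (9.26/√28) = -0.977
p-value = 0.3372

Since p-value > α = 0.1, we fail to reject H₀.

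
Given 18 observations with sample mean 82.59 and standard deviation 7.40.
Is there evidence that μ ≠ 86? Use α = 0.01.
One-sample t-test:
H₀: μ = 86
H₁: μ ≠ 86
df = n - 1 = 17
t = (x̄ - μ₀) / (s/√n) = (82.59 - 86) / (7.40/√18) = -1.955
p-value = 0.0672

Since p-value > α = 0.01, we fail to reject H₀.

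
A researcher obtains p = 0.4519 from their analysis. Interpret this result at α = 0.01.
Since p = 0.4519 > α = 0.01, fail to reject H₀.
There is insufficient evidence to reject the null hypothesis; the result is not statistically significant at the 0.01 level.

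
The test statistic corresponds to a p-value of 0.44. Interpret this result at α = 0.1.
Since p = 0.44 > α = 0.1, fail to reject H₀.
There is insufficient evidence to reject the null hypothesis; the result is not statistically significant at the 0.1 level.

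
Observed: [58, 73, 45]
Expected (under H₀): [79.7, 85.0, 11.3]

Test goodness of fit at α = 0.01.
Chi-square goodness of fit test:
H₀: observed counts match expected distribution
H₁: observed counts differ from expected distribution
df = k - 1 = 2
χ² = Σ(O - E)²/E
   = (58 - 79.7)²/79.7 + (73 - 85.0)²/85.0 + (45 - 11.3)²/11.3
   = 5.908 + 1.694 + 100.504
   = 108.11
p-value < 0.0001

Since p-value < α = 0.01, we reject H₀.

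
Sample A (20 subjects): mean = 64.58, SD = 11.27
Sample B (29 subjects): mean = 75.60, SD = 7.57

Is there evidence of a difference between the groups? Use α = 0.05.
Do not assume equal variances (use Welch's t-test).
Welch's two-sample t-test:
H₀: μ₁ = μ₂
H₁: μ₁ ≠ μ₂
s₁²/n₁ = 11.27²/20 = 6.3506,  s₂²/n₂ = 7.57²/29 = 1.9760
SE = √(s₁²/n₁ + s₂²/n₂) = √(6.3506 + 1.9760) = 2.8856
df (Welch-Satterthwaite) = (s₁²/n₁ + s₂²/n₂)² / [(s₁²/n₁)²/(n₁-1) + (s₂²/n₂)²/(n₂-1)] ≈ 30.65
t = (x̄₁ - x̄₂) / SE = (64.58 - 75.60) / 2.8856 = -11.02 / 2.8856 = -3.819
p-value = 0.0006

Since p-value < α = 0.05, we reject H₀.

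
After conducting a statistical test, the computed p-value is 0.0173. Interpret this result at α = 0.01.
Since p = 0.0173 > α = 0.01, fail to reject H₀.
There is insufficient evidence to reject the null hypothesis; the result is not statistically significant at the 0.01 level.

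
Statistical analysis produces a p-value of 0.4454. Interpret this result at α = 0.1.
Since p = 0.4454 > α = 0.1, fail to reject H₀.
There is insufficient evidence to reject the null hypothesis; the result is not statistically significant at the 0.1 level.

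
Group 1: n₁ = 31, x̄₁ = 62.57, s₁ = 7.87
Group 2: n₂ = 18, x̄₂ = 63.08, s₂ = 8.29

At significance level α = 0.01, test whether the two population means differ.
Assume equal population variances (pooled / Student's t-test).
Student's two-sample t-test (equal variances):
H₀: μ₁ = μ₂
H₁: μ₁ ≠ μ₂
df = n₁ + n₂ - 2 = 47
Pooled variance s_p² = [(n₁-1)s₁² + (n₂-1)s₂²] / (n₁ + n₂ - 2) = [(30)(7.87²) + (17)(8.29²)] / 47 = 64.3918
SE = √(s_p²(1/n₁ + 1/n₂)) = √(64.3918 × (1/31 + 1/18)) = 2.3779
t = (x̄₁ - x̄₂) / SE = (62.57 - 63.08) / 2.3779 = -0.51 / 2.3779 = -0.214
p-value = 0.8311

Since p-value > α = 0.01, we fail to reject H₀.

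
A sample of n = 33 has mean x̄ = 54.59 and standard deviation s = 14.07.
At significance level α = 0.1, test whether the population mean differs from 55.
One-sample t-test:
H₀: μ = 55
H₁: μ ≠ 55
df = n - 1 = 32
t = (x̄ - μ₀) / (s/√n) = (54.59 - 55) / (14.07/√33) = -0.167
p-value = 0.8681

Since p-value > α = 0.1, we fail to reject H₀.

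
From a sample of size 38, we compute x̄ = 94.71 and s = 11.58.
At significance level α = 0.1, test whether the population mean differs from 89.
One-sample t-test:
H₀: μ = 89
H₁: μ ≠ 89
df = n - 1 = 37
t = (x̄ - μ₀) / (s/√n) = (94.71 - 89) / (11.58/√38) = 3.040
p-value = 0.0043

Since p-value < α = 0.1, we reject H₀.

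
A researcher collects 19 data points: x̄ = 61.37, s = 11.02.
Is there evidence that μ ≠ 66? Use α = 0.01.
One-sample t-test:
H₀: μ = 66
H₁: μ ≠ 66
df = n - 1 = 18
t = (x̄ - μ₀) / (s/√n) = (61.37 - 66) / (11.02/√19) = -1.831
p-value = 0.0836

Since p-value > α = 0.01, we fail to reject H₀.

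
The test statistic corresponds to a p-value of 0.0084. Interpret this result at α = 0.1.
Since p = 0.0084 < α = 0.1, reject H₀.
There is sufficient evidence to reject the null hypothesis; the result is statistically significant at the 0.1 level.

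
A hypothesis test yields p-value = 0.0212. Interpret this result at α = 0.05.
Since p = 0.0212 < α = 0.05, reject H₀.
There is sufficient evidence to reject the null hypothesis; the result is statistically significant at the 0.05 level.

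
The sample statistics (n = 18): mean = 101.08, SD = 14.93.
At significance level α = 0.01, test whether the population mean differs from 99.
One-sample t-test:
H₀: μ = 99
H₁: μ ≠ 99
df = n - 1 = 17
t = (x̄ - μ₀) / (s/√n) = (101.08 - 99) / (14.93/√18) = 0.591
p-value = 0.5623

Since p-value > α = 0.01, we fail to reject H₀.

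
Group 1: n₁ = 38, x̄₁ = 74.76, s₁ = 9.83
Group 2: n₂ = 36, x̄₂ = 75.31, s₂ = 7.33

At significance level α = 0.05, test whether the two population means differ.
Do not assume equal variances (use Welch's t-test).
Welch's two-sample t-test:
H₀: μ₁ = μ₂
H₁: μ₁ ≠ μ₂
s₁²/n₁ = 9.83²/38 = 2.5429,  s₂²/n₂ = 7.33²/36 = 1.4925
SE = √(s₁²/n₁ + s₂²/n₂) = √(2.5429 + 1.4925) = 2.0088
df (Welch-Satterthwaite) = (s₁²/n₁ + s₂²/n₂)² / [(s₁²/n₁)²/(n₁-1) + (s₂²/n₂)²/(n₂-1)] ≈ 68.30
t = (x̄₁ - x̄₂) / SE = (74.76 - 75.31) / 2.0088 = -0.55 / 2.0088 = -0.274
p-value = 0.7851

Since p-value > α = 0.05, we fail to reject H₀.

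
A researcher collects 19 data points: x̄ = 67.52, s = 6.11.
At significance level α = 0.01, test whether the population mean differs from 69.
One-sample t-test:
H₀: μ = 69
H₁: μ ≠ 69
df = n - 1 = 18
t = (x̄ - μ₀) / (s/√n) = (67.52 - 69) / (6.11/√19) = -1.056
p-value = 0.3050

Since p-value > α = 0.01, we fail to reject H₀.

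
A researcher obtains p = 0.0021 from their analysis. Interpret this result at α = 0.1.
Since p = 0.0021 < α = 0.1, reject H₀.
There is sufficient evidence to reject the null hypothesis; the result is statistically significant at the 0.1 level.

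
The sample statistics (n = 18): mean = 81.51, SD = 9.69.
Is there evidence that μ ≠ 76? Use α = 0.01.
One-sample t-test:
H₀: μ = 76
H₁: μ ≠ 76
df = n - 1 = 17
t = (x̄ - μ₀) / (s/√n) = (81.51 - 76) / (9.69/√18) = 2.412
p-value = 0.0274

Since p-value > α = 0.01, we fail to reject H₀.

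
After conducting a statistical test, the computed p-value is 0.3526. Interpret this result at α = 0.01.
Since p = 0.3526 > α = 0.01, fail to reject H₀.
There is insufficient evidence to reject the null hypothesis; the result is not statistically significant at the 0.01 level.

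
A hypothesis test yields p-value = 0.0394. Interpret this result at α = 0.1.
Since p = 0.0394 < α = 0.1, reject H₀.
There is sufficient evidence to reject the null hypothesis; the result is statistically significant at the 0.1 level.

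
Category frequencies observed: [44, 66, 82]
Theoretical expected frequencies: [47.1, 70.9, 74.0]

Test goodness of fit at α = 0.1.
Chi-square goodness of fit test:
H₀: observed counts match expected distribution
H₁: observed counts differ from expected distribution
df = k - 1 = 2
χ² = Σ(O - E)²/E
   = (44 - 47.1)²/47.1 + (66 - 70.9)²/70.9 + (82 - 74.0)²/74.0
   = 0.204 + 0.339 + 0.865
   = 1.41
p-value = 0.4947

Since p-value > α = 0.1, we fail to reject H₀.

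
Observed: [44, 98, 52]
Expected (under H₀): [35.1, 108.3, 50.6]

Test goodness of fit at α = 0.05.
Chi-square goodness of fit test:
H₀: observed counts match expected distribution
H₁: observed counts differ from expected distribution
df = k - 1 = 2
χ² = Σ(O - E)²/E
   = (44 - 35.1)²/35.1 + (98 - 108.3)²/108.3 + (52 - 50.6)²/50.6
   = 2.257 + 0.980 + 0.039
   = 3.28
p-value = 0.1945

Since p-value > α = 0.05, we fail to reject H₀.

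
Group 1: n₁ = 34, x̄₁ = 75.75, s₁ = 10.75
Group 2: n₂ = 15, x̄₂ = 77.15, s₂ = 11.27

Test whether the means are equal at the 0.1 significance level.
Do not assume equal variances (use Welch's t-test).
Welch's two-sample t-test:
H₀: μ₁ = μ₂
H₁: μ₁ ≠ μ₂
s₁²/n₁ = 10.75²/34 = 3.3989,  s₂²/n₂ = 11.27²/15 = 8.4675
SE = √(s₁²/n₁ + s₂²/n₂) = √(3.3989 + 8.4675) = 3.4448
df (Welch-Satterthwaite) = (s₁²/n₁ + s₂²/n₂)² / [(s₁²/n₁)²/(n₁-1) + (s₂²/n₂)²/(n₂-1)] ≈ 25.74
t = (x̄₁ - x̄₂) / SE = (75.75 - 77.15) / 3.4448 = -1.40 / 3.4448 = -0.406
p-value = 0.6878

Since p-value > α = 0.1, we fail to reject H₀.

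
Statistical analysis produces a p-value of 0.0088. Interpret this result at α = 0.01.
Since p = 0.0088 < α = 0.01, reject H₀.
There is sufficient evidence to reject the null hypothesis; the result is statistically significant at the 0.01 level.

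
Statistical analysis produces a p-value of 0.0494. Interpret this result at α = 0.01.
Since p = 0.0494 > α = 0.01, fail to reject H₀.
There is insufficient evidence to reject the null hypothesis; the result is not statistically significant at the 0.01 level.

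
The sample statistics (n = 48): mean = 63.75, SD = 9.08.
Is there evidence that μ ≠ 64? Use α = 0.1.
One-sample t-test:
H₀: μ = 64
H₁: μ ≠ 64
df = n - 1 = 47
t = (x̄ - μ₀) / (s/√n) = (63.75 - 64) / (9.08/√48) = -0.191
p-value = 0.8495

Since p-value > α = 0.1, we fail to reject H₀.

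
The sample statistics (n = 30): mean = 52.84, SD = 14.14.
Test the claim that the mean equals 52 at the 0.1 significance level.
One-sample t-test:
H₀: μ = 52
H₁: μ ≠ 52
df = n - 1 = 29
t = (x̄ - μ₀) / (s/√n) = (52.84 - 52) / (14.14/√30) = 0.325
p-value = 0.7472

Since p-value > α = 0.1, we fail to reject H₀.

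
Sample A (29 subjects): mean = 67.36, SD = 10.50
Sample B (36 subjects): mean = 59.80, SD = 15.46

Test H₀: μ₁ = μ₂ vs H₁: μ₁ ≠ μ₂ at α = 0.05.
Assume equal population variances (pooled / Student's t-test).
Student's two-sample t-test (equal variances):
H₀: μ₁ = μ₂
H₁: μ₁ ≠ μ₂
df = n₁ + n₂ - 2 = 63
Pooled variance s_p² = [(n₁-1)s₁² + (n₂-1)s₂²] / (n₁ + n₂ - 2) = [(28)(10.50²) + (35)(15.46²)] / 63 = 181.7842
SE = √(s_p²(1/n₁ + 1/n₂)) = √(181.7842 × (1/29 + 1/36)) = 3.3642
t = (x̄₁ - x̄₂) / SE = (67.36 - 59.80) / 3.3642 = 7.56 / 3.3642 = 2.247
p-value = 0.0281

Since p-value < α = 0.05, we reject H₀.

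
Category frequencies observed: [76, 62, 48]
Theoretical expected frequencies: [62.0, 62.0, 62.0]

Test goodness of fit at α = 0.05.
Chi-square goodness of fit test:
H₀: observed counts match expected distribution
H₁: observed counts differ from expected distribution
df = k - 1 = 2
χ² = Σ(O - E)²/E
   = (76 - 62.0)²/62.0 + (62 - 62.0)²/62.0 + (48 - 62.0)²/62.0
   = 3.161 + 0.000 + 3.161
   = 6.32
p-value = 0.0424

Since p-value < α = 0.05, we reject H₀.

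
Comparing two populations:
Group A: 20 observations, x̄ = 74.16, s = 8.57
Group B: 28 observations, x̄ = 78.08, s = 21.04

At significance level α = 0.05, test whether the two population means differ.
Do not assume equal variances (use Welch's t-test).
Welch's two-sample t-test:
H₀: μ₁ = μ₂
H₁: μ₁ ≠ μ₂
s₁²/n₁ = 8.57²/20 = 3.6722,  s₂²/n₂ = 21.04²/28 = 15.8101
SE = √(s₁²/n₁ + s₂²/n₂) = √(3.6722 + 15.8101) = 4.4139
df (Welch-Satterthwaite) = (s₁²/n₁ + s₂²/n₂)² / [(s₁²/n₁)²/(n₁-1) + (s₂²/n₂)²/(n₂-1)] ≈ 38.08
t = (x̄₁ - x̄₂) / SE = (74.16 - 78.08) / 4.4139 = -3.92 / 4.4139 = -0.888
p-value = 0.3801

Since p-value > α = 0.05, we fail to reject H₀.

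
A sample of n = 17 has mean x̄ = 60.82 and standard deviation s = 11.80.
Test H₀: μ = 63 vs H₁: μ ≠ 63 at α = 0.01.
One-sample t-test:
H₀: μ = 63
H₁: μ ≠ 63
df = n - 1 = 16
t = (x̄ - μ₀) / (s/√n) = (60.82 - 63) / (11.80/√17) = -0.762
p-value = 0.4573

Since p-value > α = 0.01, we fail to reject H₀.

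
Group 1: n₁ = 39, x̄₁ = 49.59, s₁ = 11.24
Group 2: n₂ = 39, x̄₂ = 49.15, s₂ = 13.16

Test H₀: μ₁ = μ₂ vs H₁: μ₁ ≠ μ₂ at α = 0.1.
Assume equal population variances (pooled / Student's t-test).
Student's two-sample t-test (equal variances):
H₀: μ₁ = μ₂
H₁: μ₁ ≠ μ₂
df = n₁ + n₂ - 2 = 76
Pooled variance s_p² = [(n₁-1)s₁² + (n₂-1)s₂²] / (n₁ + n₂ - 2) = [(38)(11.24²) + (38)(13.16²)] / 76 = 149.7616
SE = √(s_p²(1/n₁ + 1/n₂)) = √(149.7616 × (1/39 + 1/39)) = 2.7713
t = (x̄₁ - x̄₂) / SE = (49.59 - 49.15) / 2.7713 = 0.44 / 2.7713 = 0.159
p-value = 0.8743

Since p-value > α = 0.1, we fail to reject H₀.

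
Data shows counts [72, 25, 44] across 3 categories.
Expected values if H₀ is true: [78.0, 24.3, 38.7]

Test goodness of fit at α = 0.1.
Chi-square goodness of fit test:
H₀: observed counts match expected distribution
H₁: observed counts differ from expected distribution
df = k - 1 = 2
χ² = Σ(O - E)²/E
   = (72 - 78.0)²/78.0 + (25 - 24.3)²/24.3 + (44 - 38.7)²/38.7
   = 0.462 + 0.020 + 0.726
   = 1.21
p-value = 0.5467

Since p-value > α = 0.1, we fail to reject H₀.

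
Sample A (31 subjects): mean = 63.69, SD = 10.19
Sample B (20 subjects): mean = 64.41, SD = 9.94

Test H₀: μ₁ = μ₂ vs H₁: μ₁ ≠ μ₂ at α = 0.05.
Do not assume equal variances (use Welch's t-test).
Welch's two-sample t-test:
H₀: μ₁ = μ₂
H₁: μ₁ ≠ μ₂
s₁²/n₁ = 10.19²/31 = 3.3496,  s₂²/n₂ = 9.94²/20 = 4.9402
SE = √(s₁²/n₁ + s₂²/n₂) = √(3.3496 + 4.9402) = 2.8792
df (Welch-Satterthwaite) = (s₁²/n₁ + s₂²/n₂)² / [(s₁²/n₁)²/(n₁-1) + (s₂²/n₂)²/(n₂-1)] ≈ 41.44
t = (x̄₁ - x̄₂) / SE = (63.69 - 64.41) / 2.8792 = -0.72 / 2.8792 = -0.250
p-value = 0.8038

Since p-value > α = 0.05, we fail to reject H₀.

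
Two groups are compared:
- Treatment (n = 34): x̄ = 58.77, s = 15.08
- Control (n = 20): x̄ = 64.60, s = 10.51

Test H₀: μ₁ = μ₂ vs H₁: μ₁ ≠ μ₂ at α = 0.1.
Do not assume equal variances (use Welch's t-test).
Welch's two-sample t-test:
H₀: μ₁ = μ₂
H₁: μ₁ ≠ μ₂
s₁²/n₁ = 15.08²/34 = 6.6884,  s₂²/n₂ = 10.51²/20 = 5.5230
SE = √(s₁²/n₁ + s₂²/n₂) = √(6.6884 + 5.5230) = 3.4945
df (Welch-Satterthwaite) = (s₁²/n₁ + s₂²/n₂)² / [(s₁²/n₁)²/(n₁-1) + (s₂²/n₂)²/(n₂-1)] ≈ 50.36
t = (x̄₁ - x̄₂) / SE = (58.77 - 64.60) / 3.4945 = -5.83 / 3.4945 = -1.668
p-value = 0.1015

Since p-value > α = 0.1, we fail to reject H₀.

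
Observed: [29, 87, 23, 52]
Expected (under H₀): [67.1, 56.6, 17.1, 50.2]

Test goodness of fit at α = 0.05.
Chi-square goodness of fit test:
H₀: observed counts match expected distribution
H₁: observed counts differ from expected distribution
df = k - 1 = 3
χ² = Σ(O - E)²/E
   = (29 - 67.1)²/67.1 + (87 - 56.6)²/56.6 + (23 - 17.1)²/17.1 + (52 - 50.2)²/50.2
   = 21.634 + 16.328 + 2.036 + 0.065
   = 40.06
p-value < 0.0001

Since p-value < α = 0.05, we reject H₀.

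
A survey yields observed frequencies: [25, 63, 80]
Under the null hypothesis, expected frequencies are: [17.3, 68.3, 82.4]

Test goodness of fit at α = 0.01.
Chi-square goodness of fit test:
H₀: observed counts match expected distribution
H₁: observed counts differ from expected distribution
df = k - 1 = 2
χ² = Σ(O - E)²/E
   = (25 - 17.3)²/17.3 + (63 - 68.3)²/68.3 + (80 - 82.4)²/82.4
   = 3.427 + 0.411 + 0.070
   = 3.91
p-value = 0.1417

Since p-value > α = 0.01, we fail to reject H₀.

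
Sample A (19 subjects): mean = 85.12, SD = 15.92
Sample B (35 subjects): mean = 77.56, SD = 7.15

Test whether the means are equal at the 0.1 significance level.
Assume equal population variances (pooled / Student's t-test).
Student's two-sample t-test (equal variances):
H₀: μ₁ = μ₂
H₁: μ₁ ≠ μ₂
df = n₁ + n₂ - 2 = 52
Pooled variance s_p² = [(n₁-1)s₁² + (n₂-1)s₂²] / (n₁ + n₂ - 2) = [(18)(15.92²) + (34)(7.15²)] / 52 = 121.1577
SE = √(s_p²(1/n₁ + 1/n₂)) = √(121.1577 × (1/19 + 1/35)) = 3.1366
t = (x̄₁ - x̄₂) / SE = (85.12 - 77.56) / 3.1366 = 7.56 / 3.1366 = 2.410
p-value = 0.0195

Since p-value < α = 0.1, we reject H₀.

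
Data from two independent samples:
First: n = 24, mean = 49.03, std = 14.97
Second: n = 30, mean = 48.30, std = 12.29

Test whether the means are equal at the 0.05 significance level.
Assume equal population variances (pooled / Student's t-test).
Student's two-sample t-test (equal variances):
H₀: μ₁ = μ₂
H₁: μ₁ ≠ μ₂
df = n₁ + n₂ - 2 = 52
Pooled variance s_p² = [(n₁-1)s₁² + (n₂-1)s₂²] / (n₁ + n₂ - 2) = [(23)(14.97²) + (29)(12.29²)] / 52 = 183.3577
SE = √(s_p²(1/n₁ + 1/n₂)) = √(183.3577 × (1/24 + 1/30)) = 3.7083
t = (x̄₁ - x̄₂) / SE = (49.03 - 48.30) / 3.7083 = 0.73 / 3.7083 = 0.197
p-value = 0.8447

Since p-value > α = 0.05, we fail to reject H₀.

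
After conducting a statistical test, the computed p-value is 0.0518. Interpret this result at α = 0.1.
Since p = 0.0518 < α = 0.1, reject H₀.
There is sufficient evidence to reject the null hypothesis; the result is statistically significant at the 0.1 level.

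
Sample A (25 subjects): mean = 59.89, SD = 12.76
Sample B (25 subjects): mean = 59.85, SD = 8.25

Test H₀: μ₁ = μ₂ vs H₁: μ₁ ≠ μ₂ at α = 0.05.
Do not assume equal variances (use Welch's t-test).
Welch's two-sample t-test:
H₀: μ₁ = μ₂
H₁: μ₁ ≠ μ₂
s₁²/n₁ = 12.76²/25 = 6.5127,  s₂²/n₂ = 8.25²/25 = 2.7225
SE = √(s₁²/n₁ + s₂²/n₂) = √(6.5127 + 2.7225) = 3.0389
df (Welch-Satterthwaite) = (s₁²/n₁ + s₂²/n₂)² / [(s₁²/n₁)²/(n₁-1) + (s₂²/n₂)²/(n₂-1)] ≈ 41.08
t = (x̄₁ - x̄₂) / SE = (59.89 - 59.85) / 3.0389 = 0.04 / 3.0389 = 0.013
p-value = 0.9896

Since p-value > α = 0.05, we fail to reject H₀.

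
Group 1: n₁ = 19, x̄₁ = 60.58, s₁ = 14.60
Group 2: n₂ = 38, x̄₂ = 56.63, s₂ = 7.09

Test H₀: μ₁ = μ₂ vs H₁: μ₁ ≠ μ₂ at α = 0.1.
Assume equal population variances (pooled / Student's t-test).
Student's two-sample t-test (equal variances):
H₀: μ₁ = μ₂
H₁: μ₁ ≠ μ₂
df = n₁ + n₂ - 2 = 55
Pooled variance s_p² = [(n₁-1)s₁² + (n₂-1)s₂²] / (n₁ + n₂ - 2) = [(18)(14.60²) + (37)(7.09²)] / 55 = 103.5782
SE = √(s_p²(1/n₁ + 1/n₂)) = √(103.5782 × (1/19 + 1/38)) = 2.8596
t = (x̄₁ - x̄₂) / SE = (60.58 - 56.63) / 2.8596 = 3.95 / 2.8596 = 1.381
p-value = 0.1728

Since p-value > α = 0.1, we fail to reject H₀.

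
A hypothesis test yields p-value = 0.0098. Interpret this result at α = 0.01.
Since p = 0.0098 < α = 0.01, reject H₀.
There is sufficient evidence to reject the null hypothesis; the result is statistically significant at the 0.01 level.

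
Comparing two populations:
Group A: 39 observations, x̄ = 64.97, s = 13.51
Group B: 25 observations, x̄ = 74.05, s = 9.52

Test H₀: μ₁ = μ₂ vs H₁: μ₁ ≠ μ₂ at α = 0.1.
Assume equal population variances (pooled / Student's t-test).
Student's two-sample t-test (equal variances):
H₀: μ₁ = μ₂
H₁: μ₁ ≠ μ₂
df = n₁ + n₂ - 2 = 62
Pooled variance s_p² = [(n₁-1)s₁² + (n₂-1)s₂²] / (n₁ + n₂ - 2) = [(38)(13.51²) + (24)(9.52²)] / 62 = 146.9499
SE = √(s_p²(1/n₁ + 1/n₂)) = √(146.9499 × (1/39 + 1/25)) = 3.1058
t = (x̄₁ - x̄₂) / SE = (64.97 - 74.05) / 3.1058 = -9.08 / 3.1058 = -2.924
p-value = 0.0048

Since p-value < α = 0.1, we reject H₀.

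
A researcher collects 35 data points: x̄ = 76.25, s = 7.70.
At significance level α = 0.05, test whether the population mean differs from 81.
One-sample t-test:
H₀: μ = 81
H₁: μ ≠ 81
df = n - 1 = 34
t = (x̄ - μ₀) / (s/√n) = (76.25 - 81) / (7.70/√35) = -3.650
p-value = 0.0009

Since p-value < α = 0.05, we reject H₀.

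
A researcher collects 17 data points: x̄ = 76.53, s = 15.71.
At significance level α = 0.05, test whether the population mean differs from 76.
One-sample t-test:
H₀: μ = 76
H₁: μ ≠ 76
df = n - 1 = 16
t = (x̄ - μ₀) / (s/√n) = (76.53 - 76) / (15.71/√17) = 0.139
p-value = 0.8911

Since p-value > α = 0.05, we fail to reject H₀.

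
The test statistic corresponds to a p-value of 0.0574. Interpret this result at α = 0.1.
Since p = 0.0574 < α = 0.1, reject H₀.
There is sufficient evidence to reject the null hypothesis; the result is statistically significant at the 0.1 level.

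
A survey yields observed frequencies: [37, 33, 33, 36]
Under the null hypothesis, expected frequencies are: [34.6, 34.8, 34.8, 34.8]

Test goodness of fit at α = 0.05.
Chi-square goodness of fit test:
H₀: observed counts match expected distribution
H₁: observed counts differ from expected distribution
df = k - 1 = 3
χ² = Σ(O - E)²/E
   = (37 - 34.6)²/34.6 + (33 - 34.8)²/34.8 + (33 - 34.8)²/34.8 + (36 - 34.8)²/34.8
   = 0.166 + 0.093 + 0.093 + 0.041
   = 0.39
p-value = 0.9415

Since p-value > α = 0.05, we fail to reject H₀.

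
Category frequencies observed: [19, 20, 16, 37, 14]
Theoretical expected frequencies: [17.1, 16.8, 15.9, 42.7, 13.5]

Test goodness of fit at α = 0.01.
Chi-square goodness of fit test:
H₀: observed counts match expected distribution
H₁: observed counts differ from expected distribution
df = k - 1 = 4
χ² = Σ(O - E)²/E
   = (19 - 17.1)²/17.1 + (20 - 16.8)²/16.8 + (16 - 15.9)²/15.9 + (37 - 42.7)²/42.7 + (14 - 13.5)²/13.5
   = 0.211 + 0.610 + 0.001 + 0.761 + 0.019
   = 1.60
p-value = 0.8087

Since p-value > α = 0.01, we fail to reject H₀.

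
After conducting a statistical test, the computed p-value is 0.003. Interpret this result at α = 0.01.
Since p = 0.003 < α = 0.01, reject H₀.
There is sufficient evidence to reject the null hypothesis; the result is statistically significant at the 0.01 level.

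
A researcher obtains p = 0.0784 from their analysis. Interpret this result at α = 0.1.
Since p = 0.0784 < α = 0.1, reject H₀.
There is sufficient evidence to reject the null hypothesis; the result is statistically significant at the 0.1 level.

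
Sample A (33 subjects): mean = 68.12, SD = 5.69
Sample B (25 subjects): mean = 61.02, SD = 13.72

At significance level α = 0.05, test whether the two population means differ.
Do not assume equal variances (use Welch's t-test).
Welch's two-sample t-test:
H₀: μ₁ = μ₂
H₁: μ₁ ≠ μ₂
s₁²/n₁ = 5.69²/33 = 0.9811,  s₂²/n₂ = 13.72²/25 = 7.5295
SE = √(s₁²/n₁ + s₂²/n₂) = √(0.9811 + 7.5295) = 2.9173
df (Welch-Satterthwaite) = (s₁²/n₁ + s₂²/n₂)² / [(s₁²/n₁)²/(n₁-1) + (s₂²/n₂)²/(n₂-1)] ≈ 30.28
t = (x̄₁ - x̄₂) / SE = (68.12 - 61.02) / 2.9173 = 7.10 / 2.9173 = 2.434
p-value = 0.0211

Since p-value < α = 0.05, we reject H₀.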